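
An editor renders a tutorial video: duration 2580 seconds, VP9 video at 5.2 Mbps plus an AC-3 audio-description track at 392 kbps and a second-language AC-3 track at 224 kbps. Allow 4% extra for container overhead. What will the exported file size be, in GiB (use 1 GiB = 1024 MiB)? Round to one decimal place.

Audio total: 392 + 224 = 616 kbps = 0.616 Mbps.
Total bitrate: 5.2 + 0.616 = 5.816 Mbps.
Stream data: 5.816 Mbps × 2580 s = 15005.3 Mb.
With 4% container overhead: ×1.04.
15,605 Mb = 1,950,686,400 bytes ÷ 1,073,741,824 = 1.817 GiB.

1.8 GiB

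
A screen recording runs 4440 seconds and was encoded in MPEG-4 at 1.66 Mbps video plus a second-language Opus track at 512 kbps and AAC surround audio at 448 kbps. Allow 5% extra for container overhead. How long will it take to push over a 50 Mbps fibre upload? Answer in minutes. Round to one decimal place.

Audio total: 512 + 448 = 960 kbps = 0.960 Mbps.
Total bitrate: 2.620 Mbps.
File: 2.620 Mbps × 4440 s = 11632.8 Mb.
With 5% container overhead: ×1.05. → 12214.4 Mb.
At 50 Mbps: 12214.4 / 50 = 244.3 s ≈ 4.07 minutes.

4.1 minutes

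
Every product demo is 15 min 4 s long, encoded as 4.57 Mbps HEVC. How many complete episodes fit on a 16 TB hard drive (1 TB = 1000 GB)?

30983

15 min 4 s = 904 s
Per item: 4.570 Mbps × 904 s = 4,131 Mb = 516.4 MB.
Capacity: 16 TB = 128,000,000 Mb; 30983.13 items → 30983 complete.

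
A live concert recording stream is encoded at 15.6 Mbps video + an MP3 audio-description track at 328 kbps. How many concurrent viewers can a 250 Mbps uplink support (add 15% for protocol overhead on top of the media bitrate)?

Audio: 328 kbps = 0.328 Mbps.
Per-viewer media rate: 15.928 Mbps.
On the wire with 15% overhead: 18.317 Mbps.
250 Mbps = 250.0 Mbps; 250.0 / 18.317 = 13.65 → 13 viewers.

13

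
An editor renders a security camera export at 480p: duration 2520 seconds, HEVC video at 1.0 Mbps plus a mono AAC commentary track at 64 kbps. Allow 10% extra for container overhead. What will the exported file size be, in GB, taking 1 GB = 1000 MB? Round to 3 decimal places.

0.369 GB

Audio: 64 kbps = 0.064 Mbps.
Total bitrate: 1.0 + 0.064 = 1.064 Mbps.
Stream data: 1.064 Mbps × 2520 s = 2681.3 Mb.
With 10% container overhead: ×1.10.
2,949 Mb ÷ 8 = 368.7 MB → 0.3687 GB.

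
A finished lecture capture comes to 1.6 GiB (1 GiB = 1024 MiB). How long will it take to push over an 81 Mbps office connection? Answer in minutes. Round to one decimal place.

2.8 minutes

File: 1.6 GiB = 13743.9 Mb.
At 81 Mbps: 13743.9 / 81 = 169.7 s ≈ 2.83 minutes.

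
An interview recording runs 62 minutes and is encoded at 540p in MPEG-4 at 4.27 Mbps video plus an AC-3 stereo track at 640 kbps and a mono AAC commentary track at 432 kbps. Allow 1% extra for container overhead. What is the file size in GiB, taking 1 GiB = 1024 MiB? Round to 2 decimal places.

2.34 GiB

62 min = 3720 s
Audio total: 640 + 432 = 1072 kbps = 1.072 Mbps.
Total bitrate: 4.27 + 1.072 = 5.342 Mbps.
Stream data: 5.342 Mbps × 3720 s = 19872.2 Mb.
With 1% container overhead: ×1.01.
20,071 Mb = 2,508,870,300 bytes ÷ 1,073,741,824 = 2.337 GiB.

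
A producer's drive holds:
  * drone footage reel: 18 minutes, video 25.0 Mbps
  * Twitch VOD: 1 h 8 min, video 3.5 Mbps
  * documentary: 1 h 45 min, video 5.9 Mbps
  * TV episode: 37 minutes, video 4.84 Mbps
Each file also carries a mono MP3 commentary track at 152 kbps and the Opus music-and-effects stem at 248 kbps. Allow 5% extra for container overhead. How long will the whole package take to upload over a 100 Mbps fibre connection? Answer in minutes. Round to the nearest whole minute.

Audio total: 152 + 248 = 400 kbps = 0.400 Mbps.
drone footage reel: 25.400 Mbps × 1080 s × 1.05 = 28803.6 Mb
Twitch VOD: 3.900 Mbps × 4080 s × 1.05 = 16707.6 Mb
documentary: 6.300 Mbps × 6300 s × 1.05 = 41674.5 Mb
TV episode: 5.240 Mbps × 2220 s × 1.05 = 12214.4 Mb
Total: 99400.1 Mb = 12425.0 MB.
At 100 Mbps: 99400.1 / 100 = 994 s ≈ 16.6 minutes.

17 minutes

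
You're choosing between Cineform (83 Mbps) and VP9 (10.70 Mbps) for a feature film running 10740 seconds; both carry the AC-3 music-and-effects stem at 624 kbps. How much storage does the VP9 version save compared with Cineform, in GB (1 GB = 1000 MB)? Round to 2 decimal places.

Audio: 624 kbps = 0.624 Mbps.
Cineform: 83.624 Mbps × 10740 s = 898121.8 Mb = 112.265 GB.
VP9: 11.324 Mbps × 10740 s = 121619.8 Mb = 15.202 GB.
Saving: 112.265 − 15.202 = 97.063 GB.

97.06 GB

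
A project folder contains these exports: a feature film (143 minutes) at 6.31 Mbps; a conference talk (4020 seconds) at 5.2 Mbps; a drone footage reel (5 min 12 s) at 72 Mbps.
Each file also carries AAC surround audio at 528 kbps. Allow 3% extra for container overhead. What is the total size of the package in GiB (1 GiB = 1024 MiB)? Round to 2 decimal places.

12.51 GiB

Audio: 528 kbps = 0.528 Mbps.
feature film: 6.838 Mbps × 8580 s × 1.03 = 60430.1 Mb
conference talk: 5.728 Mbps × 4020 s × 1.03 = 23717.4 Mb
drone footage reel: 72.528 Mbps × 312 s × 1.03 = 23307.6 Mb
Total: 107455.1 Mb = 13431.9 MB.
= 12.51 GiB.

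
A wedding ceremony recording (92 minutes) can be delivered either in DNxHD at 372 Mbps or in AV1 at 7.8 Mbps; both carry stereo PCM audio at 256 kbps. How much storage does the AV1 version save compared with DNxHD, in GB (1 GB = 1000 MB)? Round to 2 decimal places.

251.30 GB

92 min = 5520 s
Audio: 256 kbps = 0.256 Mbps.
DNxHD: 372.256 Mbps × 5520 s = 2054853.1 Mb = 256.857 GB.
AV1: 8.056 Mbps × 5520 s = 44469.1 Mb = 5.559 GB.
Saving: 256.857 − 5.559 = 251.298 GB.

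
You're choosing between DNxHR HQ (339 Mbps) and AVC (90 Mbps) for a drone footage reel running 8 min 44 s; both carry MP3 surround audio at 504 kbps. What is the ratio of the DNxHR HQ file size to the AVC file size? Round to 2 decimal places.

3.75

8 min 44 s = 524 s
Audio: 504 kbps = 0.504 Mbps.
DNxHR HQ: 339.504 Mbps × 524 s = 177900.1 Mb = 20.710 GiB.
AVC: 90.504 Mbps × 524 s = 47424.1 Mb = 5.521 GiB.
Ratio: 20.710 / 5.521 = 3.751.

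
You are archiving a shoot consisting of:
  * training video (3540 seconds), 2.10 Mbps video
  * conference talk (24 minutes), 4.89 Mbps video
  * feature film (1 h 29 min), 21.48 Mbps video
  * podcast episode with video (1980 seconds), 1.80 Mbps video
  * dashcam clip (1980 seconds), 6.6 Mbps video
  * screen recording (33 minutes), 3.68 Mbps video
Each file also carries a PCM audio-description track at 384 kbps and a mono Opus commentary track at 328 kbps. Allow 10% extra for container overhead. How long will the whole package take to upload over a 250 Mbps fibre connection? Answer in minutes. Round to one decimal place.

Audio total: 384 + 328 = 712 kbps = 0.712 Mbps.
training video: 2.812 Mbps × 3540 s × 1.10 = 10949.9 Mb
conference talk: 5.602 Mbps × 1440 s × 1.10 = 8873.6 Mb
feature film: 22.192 Mbps × 5340 s × 1.10 = 130355.8 Mb
podcast episode with video: 2.512 Mbps × 1980 s × 1.10 = 5471.1 Mb
dashcam clip: 7.312 Mbps × 1980 s × 1.10 = 15925.5 Mb
screen recording: 4.392 Mbps × 1980 s × 1.10 = 9565.8 Mb
Total: 181141.8 Mb = 22642.7 MB.
At 250 Mbps: 181141.8 / 250 = 725 s ≈ 12.1 minutes.

12.1 minutes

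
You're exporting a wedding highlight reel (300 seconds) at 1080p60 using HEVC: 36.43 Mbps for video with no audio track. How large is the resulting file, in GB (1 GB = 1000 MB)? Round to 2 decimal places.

1.37 GB

Total bitrate: 36.43 Mbps.
Stream data: 36.430 Mbps × 300 s = 10929.0 Mb.
10,929 Mb ÷ 8 = 1,366 MB → 1.366 GB.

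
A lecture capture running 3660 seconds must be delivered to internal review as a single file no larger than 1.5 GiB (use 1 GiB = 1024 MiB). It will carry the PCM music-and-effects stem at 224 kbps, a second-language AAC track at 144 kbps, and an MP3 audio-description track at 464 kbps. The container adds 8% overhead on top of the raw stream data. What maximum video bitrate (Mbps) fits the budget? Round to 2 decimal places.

Budget: 1.5 GiB = 12884.9 Mb.
Stream payload after overhead: 12884.9 / 1.08 = 11930.5 Mb.
Total bitrate budget: 11930.5 Mb / 3660 s = 3.260 Mbps.
Audio total: 224 + 144 + 464 = 832 kbps = 0.832 Mbps.
Video: 3.260 − 0.832 = 2.428 Mbps.

2.43 Mbps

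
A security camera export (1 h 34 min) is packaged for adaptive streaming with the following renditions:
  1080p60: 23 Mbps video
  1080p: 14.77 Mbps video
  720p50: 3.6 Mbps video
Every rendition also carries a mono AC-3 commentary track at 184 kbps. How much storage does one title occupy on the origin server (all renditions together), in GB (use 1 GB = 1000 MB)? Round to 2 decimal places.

29.56 GB

1 h 34 min = 94 min = 5640 s
Audio: 184 kbps = 0.184 Mbps.
Sum of rendition bitrates: (23+0.184) + (14.77+0.184) + (3.6+0.184) = 41.922 Mbps.
× 5640 s = 236,440 Mb = 29,555 MB = 29.56 GB.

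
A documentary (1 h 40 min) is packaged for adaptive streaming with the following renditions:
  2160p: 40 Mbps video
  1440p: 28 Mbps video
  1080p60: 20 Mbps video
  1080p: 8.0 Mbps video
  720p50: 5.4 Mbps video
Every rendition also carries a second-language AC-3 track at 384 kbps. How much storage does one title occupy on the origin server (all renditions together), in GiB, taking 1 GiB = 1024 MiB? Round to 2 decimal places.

1 h 40 min = 100 min = 6000 s
Audio: 384 kbps = 0.384 Mbps.
Sum of rendition bitrates: (40+0.384) + (28+0.384) + (20+0.384) + (8.0+0.384) + (5.4+0.384) = 103.320 Mbps.
× 6000 s = 619,920 Mb = 77,490 MB = 72.17 GiB.

72.17 GiB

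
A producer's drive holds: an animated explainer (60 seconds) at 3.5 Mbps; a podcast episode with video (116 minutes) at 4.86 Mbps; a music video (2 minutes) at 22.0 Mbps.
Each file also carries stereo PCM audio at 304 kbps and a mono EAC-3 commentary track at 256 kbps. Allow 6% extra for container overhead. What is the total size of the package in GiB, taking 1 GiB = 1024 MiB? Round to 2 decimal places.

5.02 GiB

Audio total: 304 + 256 = 560 kbps = 0.560 Mbps.
animated explainer: 4.060 Mbps × 60 s × 1.06 = 258.2 Mb
podcast episode with video: 5.420 Mbps × 6960 s × 1.06 = 39986.6 Mb
music video: 22.560 Mbps × 120 s × 1.06 = 2869.6 Mb
Total: 43114.4 Mb = 5389.3 MB.
= 5.019 GiB.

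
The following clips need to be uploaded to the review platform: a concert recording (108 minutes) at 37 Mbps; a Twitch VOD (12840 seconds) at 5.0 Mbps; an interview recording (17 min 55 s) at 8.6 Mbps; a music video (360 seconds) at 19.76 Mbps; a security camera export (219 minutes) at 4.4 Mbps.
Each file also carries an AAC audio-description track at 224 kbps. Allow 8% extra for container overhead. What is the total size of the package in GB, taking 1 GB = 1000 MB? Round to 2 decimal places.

Audio: 224 kbps = 0.224 Mbps.
concert recording: 37.224 Mbps × 6480 s × 1.08 = 260508.4 Mb
Twitch VOD: 5.224 Mbps × 12840 s × 1.08 = 72442.3 Mb
interview recording: 8.824 Mbps × 1075 s × 1.08 = 10244.7 Mb
music video: 19.984 Mbps × 360 s × 1.08 = 7769.8 Mb
security camera export: 4.624 Mbps × 13140 s × 1.08 = 65620.1 Mb
Total: 416585.2 Mb = 52073.2 MB.
= 52.07 GB.

52.07 GB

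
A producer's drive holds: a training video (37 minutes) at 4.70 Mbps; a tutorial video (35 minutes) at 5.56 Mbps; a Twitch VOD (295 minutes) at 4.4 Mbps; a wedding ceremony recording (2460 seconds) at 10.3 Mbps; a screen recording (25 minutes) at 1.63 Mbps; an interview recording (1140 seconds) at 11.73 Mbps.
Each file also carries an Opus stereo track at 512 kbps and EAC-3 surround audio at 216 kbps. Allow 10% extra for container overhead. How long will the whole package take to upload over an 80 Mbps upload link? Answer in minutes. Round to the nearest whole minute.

Audio total: 512 + 216 = 728 kbps = 0.728 Mbps.
training video: 5.428 Mbps × 2220 s × 1.10 = 13255.2 Mb
tutorial video: 6.288 Mbps × 2100 s × 1.10 = 14525.3 Mb
Twitch VOD: 5.128 Mbps × 17700 s × 1.10 = 99842.2 Mb
wedding ceremony recording: 11.028 Mbps × 2460 s × 1.10 = 29841.8 Mb
screen recording: 2.358 Mbps × 1500 s × 1.10 = 3890.7 Mb
interview recording: 12.458 Mbps × 1140 s × 1.10 = 15622.3 Mb
Total: 176977.4 Mb = 22122.2 MB.
At 80 Mbps: 176977.4 / 80 = 2212 s ≈ 36.9 minutes.

37 minutes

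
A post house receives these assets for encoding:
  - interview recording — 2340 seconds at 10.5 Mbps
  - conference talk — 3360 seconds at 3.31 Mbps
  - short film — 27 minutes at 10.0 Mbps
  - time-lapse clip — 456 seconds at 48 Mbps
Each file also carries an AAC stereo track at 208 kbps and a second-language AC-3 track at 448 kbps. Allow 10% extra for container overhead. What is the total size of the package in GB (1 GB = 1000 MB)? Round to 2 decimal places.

10.85 GB

Audio total: 208 + 448 = 656 kbps = 0.656 Mbps.
interview recording: 11.156 Mbps × 2340 s × 1.10 = 28715.5 Mb
conference talk: 3.966 Mbps × 3360 s × 1.10 = 14658.3 Mb
short film: 10.656 Mbps × 1620 s × 1.10 = 18989.0 Mb
time-lapse clip: 48.656 Mbps × 456 s × 1.10 = 24405.8 Mb
Total: 86768.7 Mb = 10846.1 MB.
= 10.85 GB.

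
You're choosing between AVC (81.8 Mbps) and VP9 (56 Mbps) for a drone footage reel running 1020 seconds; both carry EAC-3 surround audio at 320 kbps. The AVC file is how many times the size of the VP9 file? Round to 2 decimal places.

Audio: 320 kbps = 0.320 Mbps.
AVC: 82.120 Mbps × 1020 s = 83762.4 Mb = 10.470 GB.
VP9: 56.320 Mbps × 1020 s = 57446.4 Mb = 7.181 GB.
Ratio: 10.470 / 7.181 = 1.458.

1.46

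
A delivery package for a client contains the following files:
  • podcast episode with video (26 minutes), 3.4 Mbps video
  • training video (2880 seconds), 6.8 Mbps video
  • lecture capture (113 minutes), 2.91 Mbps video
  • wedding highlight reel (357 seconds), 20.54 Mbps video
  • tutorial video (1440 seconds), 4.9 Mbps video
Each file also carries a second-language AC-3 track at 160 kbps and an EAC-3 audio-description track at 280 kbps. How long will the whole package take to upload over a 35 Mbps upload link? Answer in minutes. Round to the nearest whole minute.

Audio total: 160 + 280 = 440 kbps = 0.440 Mbps.
podcast episode with video: 3.840 Mbps × 1560 s = 5990.4 Mb
training video: 7.240 Mbps × 2880 s = 20851.2 Mb
lecture capture: 3.350 Mbps × 6780 s = 22713.0 Mb
wedding highlight reel: 20.980 Mbps × 357 s = 7489.9 Mb
tutorial video: 5.340 Mbps × 1440 s = 7689.6 Mb
Total: 64734.1 Mb = 8091.8 MB.
At 35 Mbps: 64734.1 / 35 = 1850 s ≈ 30.8 minutes.

31 minutes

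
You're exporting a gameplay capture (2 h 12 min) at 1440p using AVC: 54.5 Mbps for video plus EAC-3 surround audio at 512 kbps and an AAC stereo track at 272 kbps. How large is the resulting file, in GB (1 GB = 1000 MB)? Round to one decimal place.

54.7 GB

2 h 12 min = 132 min = 7920 s
Audio total: 512 + 272 = 784 kbps = 0.784 Mbps.
Total bitrate: 54.5 + 0.784 = 55.284 Mbps.
Stream data: 55.284 Mbps × 7920 s = 437849.3 Mb.
437,849 Mb ÷ 8 = 54,731 MB → 54.73 GB.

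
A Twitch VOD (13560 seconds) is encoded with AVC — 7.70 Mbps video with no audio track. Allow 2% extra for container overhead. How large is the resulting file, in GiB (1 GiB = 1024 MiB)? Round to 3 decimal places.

12.398 GiB

Total bitrate: 7.70 Mbps.
Stream data: 7.700 Mbps × 13560 s = 104412.0 Mb.
With 2% container overhead: ×1.02.
106,500 Mb = 13,312,530,000 bytes ÷ 1,073,741,824 = 12.40 GiB.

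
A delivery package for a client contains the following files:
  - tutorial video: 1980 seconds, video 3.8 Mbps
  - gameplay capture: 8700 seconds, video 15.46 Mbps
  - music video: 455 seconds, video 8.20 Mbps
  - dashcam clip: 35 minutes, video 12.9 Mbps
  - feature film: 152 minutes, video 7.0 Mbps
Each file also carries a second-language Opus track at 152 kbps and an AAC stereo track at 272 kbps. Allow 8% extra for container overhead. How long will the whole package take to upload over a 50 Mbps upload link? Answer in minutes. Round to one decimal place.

Audio total: 152 + 272 = 424 kbps = 0.424 Mbps.
tutorial video: 4.224 Mbps × 1980 s × 1.08 = 9032.6 Mb
gameplay capture: 15.884 Mbps × 8700 s × 1.08 = 149246.1 Mb
music video: 8.624 Mbps × 455 s × 1.08 = 4237.8 Mb
dashcam clip: 13.324 Mbps × 2100 s × 1.08 = 30218.8 Mb
feature film: 7.424 Mbps × 9120 s × 1.08 = 73123.4 Mb
Total: 265858.8 Mb = 33232.3 MB.
At 50 Mbps: 265858.8 / 50 = 5317 s ≈ 88.6 minutes.

88.6 minutes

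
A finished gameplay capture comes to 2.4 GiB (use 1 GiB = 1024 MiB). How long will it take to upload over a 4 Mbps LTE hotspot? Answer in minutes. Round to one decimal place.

File: 2.4 GiB = 20615.8 Mb.
At 4 Mbps: 20615.8 / 4 = 5154.0 s ≈ 85.9 minutes.

85.9 minutes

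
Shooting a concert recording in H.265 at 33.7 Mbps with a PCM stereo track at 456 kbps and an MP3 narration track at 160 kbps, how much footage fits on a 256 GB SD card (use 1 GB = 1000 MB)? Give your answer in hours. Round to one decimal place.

16.6 hours

Audio total: 456 + 160 = 616 kbps = 0.616 Mbps.
Total bitrate: 33.7 + 0.616 = 34.316 Mbps.
Capacity: 256 GB = 2,048,000 Mb.
Recording time: 2,048,000 / 34.316 = 59,681 s ≈ 16.6 hours.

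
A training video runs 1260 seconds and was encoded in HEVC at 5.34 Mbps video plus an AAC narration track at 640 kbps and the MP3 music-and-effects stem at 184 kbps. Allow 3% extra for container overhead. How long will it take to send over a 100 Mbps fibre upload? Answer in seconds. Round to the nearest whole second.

80 seconds

Audio total: 640 + 184 = 824 kbps = 0.824 Mbps.
Total bitrate: 6.164 Mbps.
File: 6.164 Mbps × 1260 s = 7766.6 Mb.
With 3% container overhead: ×1.03. → 7999.6 Mb.
At 100 Mbps: 7999.6 / 100 = 80.0 s ≈ 80 seconds.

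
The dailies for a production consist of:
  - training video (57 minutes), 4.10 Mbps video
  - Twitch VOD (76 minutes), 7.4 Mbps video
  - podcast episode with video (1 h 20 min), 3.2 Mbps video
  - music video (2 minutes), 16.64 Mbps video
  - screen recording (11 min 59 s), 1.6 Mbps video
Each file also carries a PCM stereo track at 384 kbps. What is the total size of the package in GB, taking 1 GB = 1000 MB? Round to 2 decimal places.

Audio: 384 kbps = 0.384 Mbps.
training video: 4.484 Mbps × 3420 s = 15335.3 Mb
Twitch VOD: 7.784 Mbps × 4560 s = 35495.0 Mb
podcast episode with video: 3.584 Mbps × 4800 s = 17203.2 Mb
music video: 17.024 Mbps × 120 s = 2042.9 Mb
screen recording: 1.984 Mbps × 719 s = 1426.5 Mb
Total: 71502.9 Mb = 8937.9 MB.
= 8.938 GB.

8.94 GB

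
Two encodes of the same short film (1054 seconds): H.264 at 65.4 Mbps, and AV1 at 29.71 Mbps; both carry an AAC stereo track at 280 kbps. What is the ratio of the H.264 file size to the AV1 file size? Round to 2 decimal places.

2.19

Audio: 280 kbps = 0.280 Mbps.
H.264: 65.680 Mbps × 1054 s = 69226.7 Mb = 8.653 GB.
AV1: 29.990 Mbps × 1054 s = 31609.5 Mb = 3.951 GB.
Ratio: 8.653 / 3.951 = 2.190.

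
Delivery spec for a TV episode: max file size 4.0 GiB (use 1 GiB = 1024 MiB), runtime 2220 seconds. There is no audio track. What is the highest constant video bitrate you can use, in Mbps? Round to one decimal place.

15.5 Mbps

Budget: 4.0 GiB = 34359.7 Mb.
Total bitrate budget: 34359.7 Mb / 2220 s = 15.477 Mbps.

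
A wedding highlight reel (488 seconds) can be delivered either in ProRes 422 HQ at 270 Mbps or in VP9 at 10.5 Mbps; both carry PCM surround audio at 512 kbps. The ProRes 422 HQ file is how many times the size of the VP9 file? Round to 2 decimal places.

Audio: 512 kbps = 0.512 Mbps.
ProRes 422 HQ: 270.512 Mbps × 488 s = 132009.9 Mb = 15.368 GiB.
VP9: 11.012 Mbps × 488 s = 5373.9 Mb = 0.626 GiB.
Ratio: 15.368 / 0.626 = 24.565.

24.57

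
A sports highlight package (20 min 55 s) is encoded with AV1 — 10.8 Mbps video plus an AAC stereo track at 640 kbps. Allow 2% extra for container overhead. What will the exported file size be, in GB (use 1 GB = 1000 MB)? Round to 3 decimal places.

20 min 55 s = 1255 s
Audio: 640 kbps = 0.640 Mbps.
Total bitrate: 10.8 + 0.640 = 11.440 Mbps.
Stream data: 11.440 Mbps × 1255 s = 14357.2 Mb.
With 2% container overhead: ×1.02.
14,644 Mb ÷ 8 = 1,831 MB → 1.831 GB.

1.831 GB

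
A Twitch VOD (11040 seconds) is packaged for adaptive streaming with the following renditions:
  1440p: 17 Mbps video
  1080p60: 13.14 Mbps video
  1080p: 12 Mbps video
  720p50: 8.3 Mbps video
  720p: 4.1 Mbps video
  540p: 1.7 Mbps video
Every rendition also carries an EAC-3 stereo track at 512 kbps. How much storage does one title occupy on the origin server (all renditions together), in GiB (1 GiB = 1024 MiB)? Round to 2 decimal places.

76.23 GiB

Audio: 512 kbps = 0.512 Mbps.
Sum of rendition bitrates: (17+0.512) + (13.14+0.512) + (12+0.512) + (8.3+0.512) + (4.1+0.512) + (1.7+0.512) = 59.312 Mbps.
× 11040 s = 654,804 Mb = 81,851 MB = 76.23 GiB.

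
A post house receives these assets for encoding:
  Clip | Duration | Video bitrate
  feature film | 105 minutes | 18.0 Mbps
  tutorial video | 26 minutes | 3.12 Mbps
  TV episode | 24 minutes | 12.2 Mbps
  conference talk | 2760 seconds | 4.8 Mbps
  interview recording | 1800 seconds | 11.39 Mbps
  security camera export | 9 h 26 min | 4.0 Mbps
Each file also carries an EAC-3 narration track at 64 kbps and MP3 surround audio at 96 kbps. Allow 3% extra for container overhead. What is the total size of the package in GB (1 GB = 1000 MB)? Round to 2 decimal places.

Audio total: 64 + 96 = 160 kbps = 0.160 Mbps.
feature film: 18.160 Mbps × 6300 s × 1.03 = 117840.2 Mb
tutorial video: 3.280 Mbps × 1560 s × 1.03 = 5270.3 Mb
TV episode: 12.360 Mbps × 1440 s × 1.03 = 18332.4 Mb
conference talk: 4.960 Mbps × 2760 s × 1.03 = 14100.3 Mb
interview recording: 11.550 Mbps × 1800 s × 1.03 = 21413.7 Mb
security camera export: 4.160 Mbps × 33960 s × 1.03 = 145511.8 Mb
Total: 322468.7 Mb = 40308.6 MB.
= 40.31 GB.

40.31 GB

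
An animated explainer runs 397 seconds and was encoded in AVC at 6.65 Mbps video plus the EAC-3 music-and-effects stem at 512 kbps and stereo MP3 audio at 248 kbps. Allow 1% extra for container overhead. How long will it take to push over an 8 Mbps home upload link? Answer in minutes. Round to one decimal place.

6.2 minutes

Audio total: 512 + 248 = 760 kbps = 0.760 Mbps.
Total bitrate: 7.410 Mbps.
File: 7.410 Mbps × 397 s = 2941.8 Mb.
With 1% container overhead: ×1.01. → 2971.2 Mb.
At 8 Mbps: 2971.2 / 8 = 371.4 s ≈ 6.19 minutes.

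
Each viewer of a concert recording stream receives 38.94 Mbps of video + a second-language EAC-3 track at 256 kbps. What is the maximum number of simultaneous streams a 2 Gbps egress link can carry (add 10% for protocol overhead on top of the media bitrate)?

46

Audio: 256 kbps = 0.256 Mbps.
Per-viewer media rate: 39.196 Mbps.
On the wire with 10% overhead: 43.116 Mbps.
2 Gbps = 2,000 Mbps; 2,000 / 43.116 = 46.39 → 46 viewers.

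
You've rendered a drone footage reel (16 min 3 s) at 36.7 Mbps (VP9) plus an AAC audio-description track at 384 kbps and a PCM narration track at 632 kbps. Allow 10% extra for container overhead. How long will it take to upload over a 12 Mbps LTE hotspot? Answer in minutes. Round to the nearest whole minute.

16 min 3 s = 963 s
Audio total: 384 + 632 = 1016 kbps = 1.016 Mbps.
Total bitrate: 37.716 Mbps.
File: 37.716 Mbps × 963 s = 36320.5 Mb.
With 10% container overhead: ×1.10. → 39952.6 Mb.
At 12 Mbps: 39952.6 / 12 = 3329.4 s ≈ 55.5 minutes.

55 minutes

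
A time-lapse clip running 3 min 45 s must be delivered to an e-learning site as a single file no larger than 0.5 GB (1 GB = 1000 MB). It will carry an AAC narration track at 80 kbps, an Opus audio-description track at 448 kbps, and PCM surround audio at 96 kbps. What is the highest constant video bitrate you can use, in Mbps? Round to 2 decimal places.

Budget: 0.5 GB = 4000.0 Mb.
3 min 45 s = 225 s
Total bitrate budget: 4000.0 Mb / 225 s = 17.778 Mbps.
Audio total: 80 + 448 + 96 = 624 kbps = 0.624 Mbps.
Video: 17.778 − 0.624 = 17.154 Mbps.

17.15 Mbps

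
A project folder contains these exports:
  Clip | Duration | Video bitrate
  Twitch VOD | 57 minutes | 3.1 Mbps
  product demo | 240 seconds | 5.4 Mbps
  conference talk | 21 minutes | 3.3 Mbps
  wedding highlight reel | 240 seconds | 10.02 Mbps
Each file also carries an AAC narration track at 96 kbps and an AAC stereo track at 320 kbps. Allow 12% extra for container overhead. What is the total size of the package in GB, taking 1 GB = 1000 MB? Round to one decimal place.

2.9 GB

Audio total: 96 + 320 = 416 kbps = 0.416 Mbps.
Twitch VOD: 3.516 Mbps × 3420 s × 1.12 = 13467.7 Mb
product demo: 5.816 Mbps × 240 s × 1.12 = 1563.3 Mb
conference talk: 3.716 Mbps × 1260 s × 1.12 = 5244.0 Mb
wedding highlight reel: 10.436 Mbps × 240 s × 1.12 = 2805.2 Mb
Total: 23080.2 Mb = 2885.0 MB.
= 2.885 GB.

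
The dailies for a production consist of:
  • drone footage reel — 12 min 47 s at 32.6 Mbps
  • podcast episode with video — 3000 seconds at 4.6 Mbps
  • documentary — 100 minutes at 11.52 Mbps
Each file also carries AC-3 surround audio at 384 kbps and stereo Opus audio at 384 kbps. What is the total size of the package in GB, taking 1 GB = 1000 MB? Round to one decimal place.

14.4 GB

Audio total: 384 + 384 = 768 kbps = 0.768 Mbps.
drone footage reel: 33.368 Mbps × 767 s = 25593.3 Mb
podcast episode with video: 5.368 Mbps × 3000 s = 16104.0 Mb
documentary: 12.288 Mbps × 6000 s = 73728.0 Mb
Total: 115425.3 Mb = 14428.2 MB.
= 14.43 GB.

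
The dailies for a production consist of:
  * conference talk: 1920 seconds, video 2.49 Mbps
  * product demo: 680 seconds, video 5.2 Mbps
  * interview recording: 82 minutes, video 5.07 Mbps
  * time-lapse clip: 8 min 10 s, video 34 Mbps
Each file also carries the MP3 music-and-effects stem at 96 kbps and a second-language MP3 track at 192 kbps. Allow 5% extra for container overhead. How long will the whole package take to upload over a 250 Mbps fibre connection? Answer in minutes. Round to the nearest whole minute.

4 minutes

Audio total: 96 + 192 = 288 kbps = 0.288 Mbps.
conference talk: 2.778 Mbps × 1920 s × 1.05 = 5600.4 Mb
product demo: 5.488 Mbps × 680 s × 1.05 = 3918.4 Mb
interview recording: 5.358 Mbps × 4920 s × 1.05 = 27679.4 Mb
time-lapse clip: 34.288 Mbps × 490 s × 1.05 = 17641.2 Mb
Total: 54839.5 Mb = 6854.9 MB.
At 250 Mbps: 54839.5 / 250 = 219 s ≈ 3.66 minutes.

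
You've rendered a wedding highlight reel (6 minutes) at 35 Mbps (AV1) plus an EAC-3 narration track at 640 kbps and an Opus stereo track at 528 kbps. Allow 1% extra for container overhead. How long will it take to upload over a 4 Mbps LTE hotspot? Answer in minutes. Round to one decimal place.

6 min = 360 s
Audio total: 640 + 528 = 1168 kbps = 1.168 Mbps.
Total bitrate: 36.168 Mbps.
File: 36.168 Mbps × 360 s = 13020.5 Mb.
With 1% container overhead: ×1.01. → 13150.7 Mb.
At 4 Mbps: 13150.7 / 4 = 3287.7 s ≈ 54.8 minutes.

54.8 minutes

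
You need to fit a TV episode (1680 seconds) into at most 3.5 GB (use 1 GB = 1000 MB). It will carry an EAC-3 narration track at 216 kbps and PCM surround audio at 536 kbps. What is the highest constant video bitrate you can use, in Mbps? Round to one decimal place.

Budget: 3.5 GB = 28000.0 Mb.
Total bitrate budget: 28000.0 Mb / 1680 s = 16.667 Mbps.
Audio total: 216 + 536 = 752 kbps = 0.752 Mbps.
Video: 16.667 − 0.752 = 15.915 Mbps.

15.9 Mbps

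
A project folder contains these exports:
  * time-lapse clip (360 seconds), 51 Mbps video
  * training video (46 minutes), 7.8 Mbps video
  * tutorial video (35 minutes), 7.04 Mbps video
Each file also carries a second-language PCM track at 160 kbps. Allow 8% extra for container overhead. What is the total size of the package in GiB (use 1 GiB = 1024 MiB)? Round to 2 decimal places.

6.98 GiB

Audio: 160 kbps = 0.160 Mbps.
time-lapse clip: 51.160 Mbps × 360 s × 1.08 = 19891.0 Mb
training video: 7.960 Mbps × 2760 s × 1.08 = 23727.2 Mb
tutorial video: 7.200 Mbps × 2100 s × 1.08 = 16329.6 Mb
Total: 59947.8 Mb = 7493.5 MB.
= 6.979 GiB.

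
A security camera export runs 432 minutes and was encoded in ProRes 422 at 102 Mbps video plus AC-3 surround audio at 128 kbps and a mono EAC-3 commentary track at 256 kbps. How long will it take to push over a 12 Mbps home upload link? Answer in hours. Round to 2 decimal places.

61.43 hours

432 min = 25920 s
Audio total: 128 + 256 = 384 kbps = 0.384 Mbps.
Total bitrate: 102.384 Mbps.
File: 102.384 Mbps × 25920 s = 2653793.3 Mb.
At 12 Mbps: 2653793.3 / 12 = 221149.4 s ≈ 61.4 hours.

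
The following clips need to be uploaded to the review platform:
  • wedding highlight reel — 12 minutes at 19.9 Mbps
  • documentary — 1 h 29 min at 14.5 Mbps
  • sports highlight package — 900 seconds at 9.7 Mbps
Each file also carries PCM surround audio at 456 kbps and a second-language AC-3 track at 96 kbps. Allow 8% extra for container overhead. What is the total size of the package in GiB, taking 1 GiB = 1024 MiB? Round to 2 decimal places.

13.12 GiB

Audio total: 456 + 96 = 552 kbps = 0.552 Mbps.
wedding highlight reel: 20.452 Mbps × 720 s × 1.08 = 15903.5 Mb
documentary: 15.052 Mbps × 5340 s × 1.08 = 86807.9 Mb
sports highlight package: 10.252 Mbps × 900 s × 1.08 = 9964.9 Mb
Total: 112676.3 Mb = 14084.5 MB.
= 13.12 GiB.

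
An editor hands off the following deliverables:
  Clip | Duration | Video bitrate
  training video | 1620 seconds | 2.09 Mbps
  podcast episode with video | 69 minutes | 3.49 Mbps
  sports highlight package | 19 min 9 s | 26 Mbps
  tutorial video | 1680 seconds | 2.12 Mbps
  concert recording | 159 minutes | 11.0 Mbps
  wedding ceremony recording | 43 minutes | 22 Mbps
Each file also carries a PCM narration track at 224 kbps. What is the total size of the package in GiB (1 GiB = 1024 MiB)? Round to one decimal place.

Audio: 224 kbps = 0.224 Mbps.
training video: 2.314 Mbps × 1620 s = 3748.7 Mb
podcast episode with video: 3.714 Mbps × 4140 s = 15376.0 Mb
sports highlight package: 26.224 Mbps × 1149 s = 30131.4 Mb
tutorial video: 2.344 Mbps × 1680 s = 3937.9 Mb
concert recording: 11.224 Mbps × 9540 s = 107077.0 Mb
wedding ceremony recording: 22.224 Mbps × 2580 s = 57337.9 Mb
Total: 217608.8 Mb = 27201.1 MB.
= 25.33 GiB.

25.3 GiB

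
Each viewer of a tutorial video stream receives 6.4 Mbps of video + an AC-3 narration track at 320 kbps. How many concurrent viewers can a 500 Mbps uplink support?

Audio: 320 kbps = 0.320 Mbps.
Per-viewer media rate: 6.720 Mbps.
500 Mbps = 500.0 Mbps; 500.0 / 6.720 = 74.40 → 74 viewers.

74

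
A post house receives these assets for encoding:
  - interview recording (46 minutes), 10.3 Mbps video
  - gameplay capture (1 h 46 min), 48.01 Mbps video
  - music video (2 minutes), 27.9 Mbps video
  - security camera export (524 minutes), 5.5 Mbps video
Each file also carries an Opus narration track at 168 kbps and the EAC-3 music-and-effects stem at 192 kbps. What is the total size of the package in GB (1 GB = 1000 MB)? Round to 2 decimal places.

Audio total: 168 + 192 = 360 kbps = 0.360 Mbps.
interview recording: 10.660 Mbps × 2760 s = 29421.6 Mb
gameplay capture: 48.370 Mbps × 6360 s = 307633.2 Mb
music video: 28.260 Mbps × 120 s = 3391.2 Mb
security camera export: 5.860 Mbps × 31440 s = 184238.4 Mb
Total: 524684.4 Mb = 65585.6 MB.
= 65.59 GB.

65.59 GB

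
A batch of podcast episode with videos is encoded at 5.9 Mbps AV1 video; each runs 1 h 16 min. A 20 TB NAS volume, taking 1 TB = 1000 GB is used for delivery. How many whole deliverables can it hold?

5947

1 h 16 min = 76 min = 4560 s
Per item: 5.900 Mbps × 4560 s = 26,904 Mb = 3,363 MB.
Capacity: 20 TB = 160,000,000 Mb; 5947.07 items → 5947 complete.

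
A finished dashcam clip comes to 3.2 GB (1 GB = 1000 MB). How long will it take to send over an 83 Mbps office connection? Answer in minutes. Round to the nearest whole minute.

5 minutes

File: 3.2 GB = 25600.0 Mb.
At 83 Mbps: 25600.0 / 83 = 308.4 s ≈ 5.14 minutes.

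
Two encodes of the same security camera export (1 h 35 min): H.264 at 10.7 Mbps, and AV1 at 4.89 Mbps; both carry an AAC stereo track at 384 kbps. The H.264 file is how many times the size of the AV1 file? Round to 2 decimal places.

2.10

1 h 35 min = 95 min = 5700 s
Audio: 384 kbps = 0.384 Mbps.
H.264: 11.084 Mbps × 5700 s = 63178.8 Mb = 7.897 GB.
AV1: 5.274 Mbps × 5700 s = 30061.8 Mb = 3.758 GB.
Ratio: 7.897 / 3.758 = 2.102.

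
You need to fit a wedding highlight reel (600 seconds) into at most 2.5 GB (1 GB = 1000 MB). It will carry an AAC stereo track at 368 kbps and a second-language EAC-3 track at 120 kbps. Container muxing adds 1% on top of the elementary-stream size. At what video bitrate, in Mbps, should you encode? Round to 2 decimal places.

32.52 Mbps

Budget: 2.5 GB = 20000.0 Mb.
Stream payload after overhead: 20000.0 / 1.01 = 19802.0 Mb.
Total bitrate budget: 19802.0 Mb / 600 s = 33.003 Mbps.
Audio total: 368 + 120 = 488 kbps = 0.488 Mbps.
Video: 33.003 − 0.488 = 32.515 Mbps.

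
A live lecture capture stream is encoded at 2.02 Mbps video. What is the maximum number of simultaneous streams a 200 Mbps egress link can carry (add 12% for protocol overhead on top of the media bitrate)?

88

On the wire with 12% overhead: 2.262 Mbps.
200 Mbps = 200.0 Mbps; 200.0 / 2.262 = 88.40 → 88 viewers.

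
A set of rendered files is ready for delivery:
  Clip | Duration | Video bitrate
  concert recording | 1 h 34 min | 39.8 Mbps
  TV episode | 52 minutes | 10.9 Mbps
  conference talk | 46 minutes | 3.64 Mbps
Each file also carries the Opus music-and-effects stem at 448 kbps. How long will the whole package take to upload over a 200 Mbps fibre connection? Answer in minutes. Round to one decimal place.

Audio: 448 kbps = 0.448 Mbps.
concert recording: 40.248 Mbps × 5640 s = 226998.7 Mb
TV episode: 11.348 Mbps × 3120 s = 35405.8 Mb
conference talk: 4.088 Mbps × 2760 s = 11282.9 Mb
Total: 273687.4 Mb = 34210.9 MB.
At 200 Mbps: 273687.4 / 200 = 1368 s ≈ 22.8 minutes.

22.8 minutes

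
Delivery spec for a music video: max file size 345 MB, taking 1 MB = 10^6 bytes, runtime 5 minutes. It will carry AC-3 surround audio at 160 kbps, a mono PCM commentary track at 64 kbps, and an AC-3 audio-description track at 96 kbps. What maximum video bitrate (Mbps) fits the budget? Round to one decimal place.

Budget: 345 MB = 2760.0 Mb.
5 min = 300 s
Total bitrate budget: 2760.0 Mb / 300 s = 9.200 Mbps.
Audio total: 160 + 64 + 96 = 320 kbps = 0.320 Mbps.
Video: 9.200 − 0.320 = 8.880 Mbps.

8.9 Mbps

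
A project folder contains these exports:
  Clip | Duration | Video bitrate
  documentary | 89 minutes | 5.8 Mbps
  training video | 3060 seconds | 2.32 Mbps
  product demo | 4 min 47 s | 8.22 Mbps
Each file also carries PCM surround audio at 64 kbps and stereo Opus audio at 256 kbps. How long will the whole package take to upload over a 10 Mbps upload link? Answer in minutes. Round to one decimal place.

Audio total: 64 + 256 = 320 kbps = 0.320 Mbps.
documentary: 6.120 Mbps × 5340 s = 32680.8 Mb
training video: 2.640 Mbps × 3060 s = 8078.4 Mb
product demo: 8.540 Mbps × 287 s = 2451.0 Mb
Total: 43210.2 Mb = 5401.3 MB.
At 10 Mbps: 43210.2 / 10 = 4321 s ≈ 72 minutes.

72.0 minutes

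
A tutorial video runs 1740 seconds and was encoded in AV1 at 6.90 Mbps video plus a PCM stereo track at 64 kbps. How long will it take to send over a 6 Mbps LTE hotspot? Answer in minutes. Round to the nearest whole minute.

34 minutes

Audio: 64 kbps = 0.064 Mbps.
Total bitrate: 6.964 Mbps.
File: 6.964 Mbps × 1740 s = 12117.4 Mb.
At 6 Mbps: 12117.4 / 6 = 2019.6 s ≈ 33.7 minutes.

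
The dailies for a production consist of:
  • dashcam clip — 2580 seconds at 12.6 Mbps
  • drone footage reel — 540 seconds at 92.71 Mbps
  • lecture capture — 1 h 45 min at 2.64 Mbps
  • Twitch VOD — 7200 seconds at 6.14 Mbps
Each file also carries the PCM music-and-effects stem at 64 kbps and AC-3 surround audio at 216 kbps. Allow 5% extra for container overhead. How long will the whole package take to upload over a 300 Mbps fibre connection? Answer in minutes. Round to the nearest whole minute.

Audio total: 64 + 216 = 280 kbps = 0.280 Mbps.
dashcam clip: 12.880 Mbps × 2580 s × 1.05 = 34891.9 Mb
drone footage reel: 92.990 Mbps × 540 s × 1.05 = 52725.3 Mb
lecture capture: 2.920 Mbps × 6300 s × 1.05 = 19315.8 Mb
Twitch VOD: 6.420 Mbps × 7200 s × 1.05 = 48535.2 Mb
Total: 155468.2 Mb = 19433.5 MB.
At 300 Mbps: 155468.2 / 300 = 518 s ≈ 8.64 minutes.

9 minutes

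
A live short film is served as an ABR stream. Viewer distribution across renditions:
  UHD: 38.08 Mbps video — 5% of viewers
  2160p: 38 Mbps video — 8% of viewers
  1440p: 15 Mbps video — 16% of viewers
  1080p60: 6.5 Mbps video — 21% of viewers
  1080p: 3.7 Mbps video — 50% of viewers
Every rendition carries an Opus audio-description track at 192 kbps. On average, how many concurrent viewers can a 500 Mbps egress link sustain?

Audio: 192 kbps = 0.192 Mbps.
Average per-viewer bitrate: 0.05×38.272 + 0.08×38.192 + 0.16×15.192 + 0.21×6.692 + 0.50×3.892 = 10.751 Mbps.
500 Mbps = 500.0 Mbps; 500.0 / 10.751 = 46.51 → 46.

46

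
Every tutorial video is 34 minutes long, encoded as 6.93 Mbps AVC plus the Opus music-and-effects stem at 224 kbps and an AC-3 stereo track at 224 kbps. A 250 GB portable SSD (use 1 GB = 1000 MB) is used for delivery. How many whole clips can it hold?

34 min = 2040 s
Audio total: 224 + 224 = 448 kbps = 0.448 Mbps.
Total bitrate: 7.378 Mbps.
Per item: 7.378 Mbps × 2040 s = 15,051 Mb = 1,881 MB.
Capacity: 250 GB = 2,000,000 Mb; 132.88 items → 132 complete.

132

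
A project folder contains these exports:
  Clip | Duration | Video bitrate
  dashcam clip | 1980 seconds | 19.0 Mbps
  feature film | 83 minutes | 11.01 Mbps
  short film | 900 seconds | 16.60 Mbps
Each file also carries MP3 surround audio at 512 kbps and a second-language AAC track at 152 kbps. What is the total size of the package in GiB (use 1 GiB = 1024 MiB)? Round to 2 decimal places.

Audio total: 512 + 152 = 664 kbps = 0.664 Mbps.
dashcam clip: 19.664 Mbps × 1980 s = 38934.7 Mb
feature film: 11.674 Mbps × 4980 s = 58136.5 Mb
short film: 17.264 Mbps × 900 s = 15537.6 Mb
Total: 112608.8 Mb = 14076.1 MB.
= 13.11 GiB.

13.11 GiB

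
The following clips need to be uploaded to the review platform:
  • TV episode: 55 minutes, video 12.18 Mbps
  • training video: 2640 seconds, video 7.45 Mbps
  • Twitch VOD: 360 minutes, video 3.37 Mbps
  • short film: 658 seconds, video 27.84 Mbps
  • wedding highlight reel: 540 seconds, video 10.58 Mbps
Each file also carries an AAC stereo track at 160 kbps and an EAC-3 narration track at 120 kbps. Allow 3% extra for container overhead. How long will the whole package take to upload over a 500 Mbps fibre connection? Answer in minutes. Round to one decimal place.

5.7 minutes

Audio total: 160 + 120 = 280 kbps = 0.280 Mbps.
TV episode: 12.460 Mbps × 3300 s × 1.03 = 42351.5 Mb
training video: 7.730 Mbps × 2640 s × 1.03 = 21019.4 Mb
Twitch VOD: 3.650 Mbps × 21600 s × 1.03 = 81205.2 Mb
short film: 28.120 Mbps × 658 s × 1.03 = 19058.0 Mb
wedding highlight reel: 10.860 Mbps × 540 s × 1.03 = 6040.3 Mb
Total: 169674.5 Mb = 21209.3 MB.
At 500 Mbps: 169674.5 / 500 = 339 s ≈ 5.66 minutes.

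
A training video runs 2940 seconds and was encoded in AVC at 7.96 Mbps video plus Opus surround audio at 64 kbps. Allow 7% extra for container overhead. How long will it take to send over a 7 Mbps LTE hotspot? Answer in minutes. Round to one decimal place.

60.1 minutes

Audio: 64 kbps = 0.064 Mbps.
Total bitrate: 8.024 Mbps.
File: 8.024 Mbps × 2940 s = 23590.6 Mb.
With 7% container overhead: ×1.07. → 25241.9 Mb.
At 7 Mbps: 25241.9 / 7 = 3606.0 s ≈ 60.1 minutes.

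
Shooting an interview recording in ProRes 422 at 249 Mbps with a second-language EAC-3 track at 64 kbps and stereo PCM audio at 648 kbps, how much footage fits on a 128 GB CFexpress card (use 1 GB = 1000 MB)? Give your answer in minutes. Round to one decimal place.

Audio total: 64 + 648 = 712 kbps = 0.712 Mbps.
Total bitrate: 249 + 0.712 = 249.712 Mbps.
Capacity: 128 GB = 1,024,000 Mb.
Recording time: 1,024,000 / 249.712 = 4,101 s ≈ 68.3 minutes.

68.3 minutes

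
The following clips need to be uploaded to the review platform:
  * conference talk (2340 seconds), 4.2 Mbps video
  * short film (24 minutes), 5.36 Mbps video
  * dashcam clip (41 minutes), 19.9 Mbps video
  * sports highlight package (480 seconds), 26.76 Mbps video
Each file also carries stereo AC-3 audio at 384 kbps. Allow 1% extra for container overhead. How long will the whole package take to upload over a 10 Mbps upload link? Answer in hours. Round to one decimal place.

Audio: 384 kbps = 0.384 Mbps.
conference talk: 4.584 Mbps × 2340 s × 1.01 = 10833.8 Mb
short film: 5.744 Mbps × 1440 s × 1.01 = 8354.1 Mb
dashcam clip: 20.284 Mbps × 2460 s × 1.01 = 50397.6 Mb
sports highlight package: 27.144 Mbps × 480 s × 1.01 = 13159.4 Mb
Total: 82744.9 Mb = 10343.1 MB.
At 10 Mbps: 82744.9 / 10 = 8274 s ≈ 2.3 hours.

2.3 hours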